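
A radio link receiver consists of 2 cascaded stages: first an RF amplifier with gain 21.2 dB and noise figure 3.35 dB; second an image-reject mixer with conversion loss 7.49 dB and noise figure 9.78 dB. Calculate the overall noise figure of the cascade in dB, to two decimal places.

3.48 dB

Convert to linear (a loss of L dB is a gain of −L dB): F_i = 10^(NF_i/10), G_i = 10^(G_i,dB/10)
  Stage 1: F_1 = 10^(3.35/10) = 2.163, G_1 = 10^(21.2/10) = 131.8
  Stage 2: F_2 = 10^(9.78/10) = 9.506, G_2 = 10^(−7.49/10) = 0.1782
Friis cascade:
  F = 2.163 + (9.506 − 1)/131.8 = 2.227
NF = 10 log₁₀(2.227) = 3.48 dB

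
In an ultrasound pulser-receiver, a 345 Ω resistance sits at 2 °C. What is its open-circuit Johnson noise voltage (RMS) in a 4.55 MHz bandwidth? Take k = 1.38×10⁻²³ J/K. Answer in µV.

4.88 µV

T = 2 °C + 273.15 = 275.15 K
V_n = √(4kTRB)
4kTRB = 4 × 1.38×10⁻²³ × 275.15 × 3.45×10² × 4.55×10⁶ = 2.38×10⁻¹¹ V²
V_n = √(2.38×10⁻¹¹) = 4.88×10⁻⁶ V = 4.88 µV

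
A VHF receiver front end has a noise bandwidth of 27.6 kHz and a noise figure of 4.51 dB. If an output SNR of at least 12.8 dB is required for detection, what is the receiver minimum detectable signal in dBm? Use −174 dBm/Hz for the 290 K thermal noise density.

−112.3 dBm

Sensitivity = −174 + 10 log₁₀(B) + NF + SNR_min
= −174 + 44.41 + 4.51 + 12.8
= −112.28 dBm → −112.3 dBm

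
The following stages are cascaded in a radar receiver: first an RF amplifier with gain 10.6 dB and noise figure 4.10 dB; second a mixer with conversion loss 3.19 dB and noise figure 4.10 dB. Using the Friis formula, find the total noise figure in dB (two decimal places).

4.33 dB

Convert to linear (a loss of L dB is a gain of −L dB): F_i = 10^(NF_i/10), G_i = 10^(G_i,dB/10)
  Stage 1: F_1 = 10^(4.10/10) = 2.570, G_1 = 10^(10.6/10) = 11.48
  Stage 2: F_2 = 10^(4.10/10) = 2.570, G_2 = 10^(−3.19/10) = 0.4797
Friis cascade:
  F = 2.570 + (2.570 − 1)/11.48 = 2.707
NF = 10 log₁₀(2.707) = 4.33 dB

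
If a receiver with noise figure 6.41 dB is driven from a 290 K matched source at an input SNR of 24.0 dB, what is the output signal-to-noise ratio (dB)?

By definition F = SNR_in/SNR_out, so in dB: SNR_out = SNR_in − NF
SNR_out = 24.0 − 6.41 = 17.59 dB

17.59 dB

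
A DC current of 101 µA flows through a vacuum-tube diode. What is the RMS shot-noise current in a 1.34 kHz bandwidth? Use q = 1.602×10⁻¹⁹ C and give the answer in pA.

I_n = √(2qI·B)
2qI·B = 2 × 1.602×10⁻¹⁹ × 1.01×10⁻⁴ × 1.34×10³ = 4.34×10⁻²⁰ A²
I_n = √(4.34×10⁻²⁰) = 2.08×10⁻¹⁰ A = 208 pA

208 pA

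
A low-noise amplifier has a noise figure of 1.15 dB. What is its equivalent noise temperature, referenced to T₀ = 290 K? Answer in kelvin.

87.9 K

F = 10^(1.15/10) = 1.30317
T_e = (F − 1)·T₀ = (1.30317 − 1) × 290 = 87.9 K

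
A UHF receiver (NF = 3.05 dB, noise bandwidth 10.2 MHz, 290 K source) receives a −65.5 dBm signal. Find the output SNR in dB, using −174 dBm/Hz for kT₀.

35.4 dB

Noise floor: N = −174 + 10 log₁₀(B) + NF
10 log₁₀(1.02×10⁷) = 70.09 dB
N = −174 + 70.09 + 3.05 = −100.86 dBm
SNR = P_sig − N = −65.5 − (−100.86) = 35.36 dB → 35.4 dB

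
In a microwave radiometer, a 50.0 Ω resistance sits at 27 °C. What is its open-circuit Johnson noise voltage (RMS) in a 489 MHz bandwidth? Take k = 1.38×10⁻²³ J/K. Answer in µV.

20.1 µV

T = 27 °C + 273.15 = 300.15 K
V_n = √(4kTRB)
4kTRB = 4 × 1.38×10⁻²³ × 300.15 × 5.00×10¹ × 4.89×10⁸ = 4.05×10⁻¹⁰ V²
V_n = √(4.05×10⁻¹⁰) = 2.01×10⁻⁵ V = 20.1 µV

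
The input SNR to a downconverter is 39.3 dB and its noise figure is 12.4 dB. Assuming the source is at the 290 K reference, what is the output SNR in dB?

By definition F = SNR_in/SNR_out, so in dB: SNR_out = SNR_in − NF
SNR_out = 39.3 − 12.4 = 26.9 dB

26.9 dB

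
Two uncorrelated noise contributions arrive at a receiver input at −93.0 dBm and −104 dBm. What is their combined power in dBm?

Convert to linear, add, convert back:
P₁ = 5.01×10⁻¹³ W, P₂ = 3.98×10⁻¹⁴ W
P_tot = 5.41×10⁻¹³ W → 10 log₁₀(P_tot / 10⁻³) = −92.7 dBm

−92.7 dBm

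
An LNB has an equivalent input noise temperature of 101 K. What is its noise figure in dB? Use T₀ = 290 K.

F = 1 + T_e/T₀ = 1 + 101/290 = 1.34828
NF = 10 log₁₀(1.34828) = 1.30 dB

1.30 dB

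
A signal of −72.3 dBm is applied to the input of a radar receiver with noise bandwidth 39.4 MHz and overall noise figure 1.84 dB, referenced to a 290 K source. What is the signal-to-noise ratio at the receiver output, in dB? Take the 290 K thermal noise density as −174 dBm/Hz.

Noise floor: N = −174 + 10 log₁₀(B) + NF
10 log₁₀(3.94×10⁷) = 75.95 dB
N = −174 + 75.95 + 1.84 = −96.21 dBm
SNR = P_sig − N = −72.3 − (−96.21) = 23.91 dB → 23.9 dB

23.9 dB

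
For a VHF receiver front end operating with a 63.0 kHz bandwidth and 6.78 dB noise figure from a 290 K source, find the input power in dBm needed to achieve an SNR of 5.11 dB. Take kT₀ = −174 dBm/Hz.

−114.1 dBm

Sensitivity = −174 + 10 log₁₀(B) + NF + SNR_min
= −174 + 47.99 + 6.78 + 5.11
= −114.12 dBm → −114.1 dBm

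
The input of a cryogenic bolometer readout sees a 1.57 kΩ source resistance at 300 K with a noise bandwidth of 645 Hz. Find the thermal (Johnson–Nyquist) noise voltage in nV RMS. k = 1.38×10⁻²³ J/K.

129 nV

V_n = √(4kTRB)
4kTRB = 4 × 1.38×10⁻²³ × 300 × 1.57×10³ × 6.45×10² = 1.68×10⁻¹⁴ V²
V_n = √(1.68×10⁻¹⁴) = 1.29×10⁻⁷ V = 129 nV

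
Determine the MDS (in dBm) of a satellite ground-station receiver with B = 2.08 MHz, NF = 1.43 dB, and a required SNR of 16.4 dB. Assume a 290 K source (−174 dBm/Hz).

−93.0 dBm

Sensitivity = −174 + 10 log₁₀(B) + NF + SNR_min
= −174 + 63.18 + 1.43 + 16.4
= −92.99 dBm → −93.0 dBm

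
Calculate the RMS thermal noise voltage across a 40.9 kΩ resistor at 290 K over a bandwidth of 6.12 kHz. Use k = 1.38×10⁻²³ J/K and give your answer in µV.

2.00 µV

V_n = √(4kTRB)
4kTRB = 4 × 1.38×10⁻²³ × 290 × 4.09×10⁴ × 6.12×10³ = 4.01×10⁻¹² V²
V_n = √(4.01×10⁻¹²) = 2.00×10⁻⁶ V = 2.00 µV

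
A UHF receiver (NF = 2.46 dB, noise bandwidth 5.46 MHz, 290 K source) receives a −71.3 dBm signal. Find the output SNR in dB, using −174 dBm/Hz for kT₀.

32.9 dB

Noise floor: N = −174 + 10 log₁₀(B) + NF
10 log₁₀(5.46×10⁶) = 67.37 dB
N = −174 + 67.37 + 2.46 = −104.17 dBm
SNR = P_sig − N = −71.3 − (−104.17) = 32.87 dB → 32.9 dB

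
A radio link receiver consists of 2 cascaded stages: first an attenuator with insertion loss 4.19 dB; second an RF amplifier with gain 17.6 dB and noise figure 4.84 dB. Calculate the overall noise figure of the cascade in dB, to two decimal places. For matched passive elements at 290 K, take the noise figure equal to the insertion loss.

Convert to linear (a loss of L dB is a gain of −L dB): F_i = 10^(NF_i/10), G_i = 10^(G_i,dB/10)
  Stage 1: F_1 = 10^(4.19/10) = 2.624, G_1 = 10^(−4.19/10) = 0.3811
  Stage 2: F_2 = 10^(4.84/10) = 3.048, G_2 = 10^(17.6/10) = 57.54
Friis cascade:
  F = 2.624 + (3.048 − 1)/0.3811 = 7.998
NF = 10 log₁₀(7.998) = 9.03 dB

9.03 dB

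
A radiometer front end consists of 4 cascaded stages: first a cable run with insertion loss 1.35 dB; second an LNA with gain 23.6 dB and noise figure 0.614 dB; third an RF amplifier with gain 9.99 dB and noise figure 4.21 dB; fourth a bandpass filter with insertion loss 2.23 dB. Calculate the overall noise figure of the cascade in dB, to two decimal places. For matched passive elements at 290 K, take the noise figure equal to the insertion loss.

1.99 dB

Convert to linear (a loss of L dB is a gain of −L dB): F_i = 10^(NF_i/10), G_i = 10^(G_i,dB/10)
  Stage 1: F_1 = 10^(1.35/10) = 1.365, G_1 = 10^(−1.35/10) = 0.7328
  Stage 2: F_2 = 10^(0.614/10) = 1.152, G_2 = 10^(23.6/10) = 229.1
  Stage 3: F_3 = 10^(4.21/10) = 2.636, G_3 = 10^(9.99/10) = 9.977
  Stage 4: F_4 = 10^(2.23/10) = 1.671, G_4 = 10^(−2.23/10) = 0.5984
Friis cascade:
  F = 1.365 + (1.152 − 1)/0.7328 + (2.636 − 1)/167.9 + (1.671 − 1)/1675 = 1.582
NF = 10 log₁₀(1.582) = 1.99 dB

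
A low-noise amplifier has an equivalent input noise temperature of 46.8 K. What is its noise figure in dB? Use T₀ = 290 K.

0.650 dB

F = 1 + T_e/T₀ = 1 + 46.8/290 = 1.16138
NF = 10 log₁₀(1.16138) = 0.650 dB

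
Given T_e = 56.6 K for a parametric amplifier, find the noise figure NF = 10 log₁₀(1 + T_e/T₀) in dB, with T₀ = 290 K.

0.774 dB

F = 1 + T_e/T₀ = 1 + 56.6/290 = 1.19517
NF = 10 log₁₀(1.19517) = 0.774 dB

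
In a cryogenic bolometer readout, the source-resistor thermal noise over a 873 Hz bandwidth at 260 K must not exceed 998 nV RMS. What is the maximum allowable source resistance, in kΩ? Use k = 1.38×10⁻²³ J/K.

Johnson–Nyquist: V_n = √(4kTRB) ⇒ R = V_n² / (4kTB)
4kTB = 4 × 1.38×10⁻²³ × 260 × 8.73×10² = 1.25×10⁻¹⁷
R = (9.98×10⁻⁷)² / 1.25×10⁻¹⁷ = 7.95×10⁴ Ω = 79.5 kΩ

79.5 kΩ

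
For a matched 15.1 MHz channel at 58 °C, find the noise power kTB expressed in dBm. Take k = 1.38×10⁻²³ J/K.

T = 58 °C + 273.15 = 331.15 K
P_n = kTB = 1.38×10⁻²³ × 331.15 × 1.51×10⁷ = 6.90×10⁻¹⁴ W
In dBm: 10 log₁₀(6.90×10⁻¹⁴ / 10⁻³) = −101.6 dBm

−101.6 dBm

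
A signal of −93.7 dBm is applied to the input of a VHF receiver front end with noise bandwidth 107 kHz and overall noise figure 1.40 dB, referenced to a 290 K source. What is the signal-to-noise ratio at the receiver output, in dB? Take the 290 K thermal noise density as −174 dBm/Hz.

28.6 dB

Noise floor: N = −174 + 10 log₁₀(B) + NF
10 log₁₀(1.07×10⁵) = 50.29 dB
N = −174 + 50.29 + 1.40 = −122.31 dBm
SNR = P_sig − N = −93.7 − (−122.31) = 28.61 dB → 28.6 dB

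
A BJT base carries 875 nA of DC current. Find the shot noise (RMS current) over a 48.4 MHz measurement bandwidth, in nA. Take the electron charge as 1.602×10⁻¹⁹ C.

I_n = √(2qI·B)
2qI·B = 2 × 1.602×10⁻¹⁹ × 8.75×10⁻⁷ × 4.84×10⁷ = 1.36×10⁻¹⁷ A²
I_n = √(1.36×10⁻¹⁷) = 3.68×10⁻⁹ A = 3.68 nA

3.68 nA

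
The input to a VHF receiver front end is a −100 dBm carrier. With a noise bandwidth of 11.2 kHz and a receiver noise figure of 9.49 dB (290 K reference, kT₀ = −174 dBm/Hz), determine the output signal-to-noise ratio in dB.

24.0 dB

Noise floor: N = −174 + 10 log₁₀(B) + NF
10 log₁₀(1.12×10⁴) = 40.49 dB
N = −174 + 40.49 + 9.49 = −124.02 dBm
SNR = P_sig − N = −100 − (−124.02) = 24.02 dB → 24.0 dB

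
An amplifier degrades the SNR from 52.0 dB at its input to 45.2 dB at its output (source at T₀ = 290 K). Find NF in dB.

6.8 dB

NF (dB) = SNR_in(dB) − SNR_out(dB) when the source is at T₀
NF = 52.0 − 45.2 = 6.8 dB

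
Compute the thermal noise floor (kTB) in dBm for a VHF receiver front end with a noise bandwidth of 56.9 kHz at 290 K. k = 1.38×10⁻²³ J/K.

−126.4 dBm

P_n = kTB = 1.38×10⁻²³ × 290 × 5.69×10⁴ = 2.28×10⁻¹⁶ W
In dBm: 10 log₁₀(2.28×10⁻¹⁶ / 10⁻³) = −126.4 dBm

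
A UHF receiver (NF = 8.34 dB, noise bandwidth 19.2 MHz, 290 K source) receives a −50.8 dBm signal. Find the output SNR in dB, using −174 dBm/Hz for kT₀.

Noise floor: N = −174 + 10 log₁₀(B) + NF
10 log₁₀(1.92×10⁷) = 72.83 dB
N = −174 + 72.83 + 8.34 = −92.83 dBm
SNR = P_sig − N = −50.8 − (−92.83) = 42.03 dB → 42.0 dB

42.0 dB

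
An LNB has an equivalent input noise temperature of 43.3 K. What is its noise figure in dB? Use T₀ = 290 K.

0.604 dB

F = 1 + T_e/T₀ = 1 + 43.3/290 = 1.14931
NF = 10 log₁₀(1.14931) = 0.604 dB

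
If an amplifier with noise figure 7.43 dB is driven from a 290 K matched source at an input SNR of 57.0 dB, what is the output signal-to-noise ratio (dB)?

By definition F = SNR_in/SNR_out, so in dB: SNR_out = SNR_in − NF
SNR_out = 57.0 − 7.43 = 49.57 dB

49.57 dB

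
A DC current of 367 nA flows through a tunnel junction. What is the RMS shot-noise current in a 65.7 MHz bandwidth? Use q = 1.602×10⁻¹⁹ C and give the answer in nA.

2.78 nA

I_n = √(2qI·B)
2qI·B = 2 × 1.602×10⁻¹⁹ × 3.67×10⁻⁷ × 6.57×10⁷ = 7.73×10⁻¹⁸ A²
I_n = √(7.73×10⁻¹⁸) = 2.78×10⁻⁹ A = 2.78 nA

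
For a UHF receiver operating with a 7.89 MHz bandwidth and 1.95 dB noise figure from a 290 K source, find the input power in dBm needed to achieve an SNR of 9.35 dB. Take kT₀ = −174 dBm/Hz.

Sensitivity = −174 + 10 log₁₀(B) + NF + SNR_min
= −174 + 68.97 + 1.95 + 9.35
= −93.73 dBm → −93.7 dBm

−93.7 dBm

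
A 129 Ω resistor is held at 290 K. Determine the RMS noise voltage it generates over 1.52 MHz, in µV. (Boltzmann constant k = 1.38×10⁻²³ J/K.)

V_n = √(4kTRB)
4kTRB = 4 × 1.38×10⁻²³ × 290 × 1.29×10² × 1.52×10⁶ = 3.14×10⁻¹² V²
V_n = √(3.14×10⁻¹²) = 1.77×10⁻⁶ V = 1.77 µV

1.77 µV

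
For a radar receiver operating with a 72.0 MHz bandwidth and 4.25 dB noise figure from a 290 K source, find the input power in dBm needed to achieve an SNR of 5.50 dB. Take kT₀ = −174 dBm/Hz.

Sensitivity = −174 + 10 log₁₀(B) + NF + SNR_min
= −174 + 78.57 + 4.25 + 5.50
= −85.68 dBm → −85.7 dBm

−85.7 dBm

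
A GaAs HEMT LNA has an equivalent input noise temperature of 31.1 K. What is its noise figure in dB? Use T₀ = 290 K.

0.442 dB

F = 1 + T_e/T₀ = 1 + 31.1/290 = 1.10724
NF = 10 log₁₀(1.10724) = 0.442 dB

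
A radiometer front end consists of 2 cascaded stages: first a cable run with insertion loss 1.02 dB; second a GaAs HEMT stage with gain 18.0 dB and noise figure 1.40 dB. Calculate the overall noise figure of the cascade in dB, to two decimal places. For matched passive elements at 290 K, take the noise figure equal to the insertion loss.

2.42 dB

Convert to linear (a loss of L dB is a gain of −L dB): F_i = 10^(NF_i/10), G_i = 10^(G_i,dB/10)
  Stage 1: F_1 = 10^(1.02/10) = 1.265, G_1 = 10^(−1.02/10) = 0.7907
  Stage 2: F_2 = 10^(1.40/10) = 1.380, G_2 = 10^(18.0/10) = 63.10
Friis cascade:
  F = 1.265 + (1.380 − 1)/0.7907 = 1.746
NF = 10 log₁₀(1.746) = 2.42 dB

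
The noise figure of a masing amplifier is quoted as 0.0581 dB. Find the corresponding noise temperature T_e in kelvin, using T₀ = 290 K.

F = 10^(0.0581/10) = 1.01347
T_e = (F − 1)·T₀ = (1.01347 − 1) × 290 = 3.91 K

3.91 K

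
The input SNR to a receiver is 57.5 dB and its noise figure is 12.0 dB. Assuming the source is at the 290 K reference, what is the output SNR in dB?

By definition F = SNR_in/SNR_out, so in dB: SNR_out = SNR_in − NF
SNR_out = 57.5 − 12.0 = 45.5 dB

45.5 dB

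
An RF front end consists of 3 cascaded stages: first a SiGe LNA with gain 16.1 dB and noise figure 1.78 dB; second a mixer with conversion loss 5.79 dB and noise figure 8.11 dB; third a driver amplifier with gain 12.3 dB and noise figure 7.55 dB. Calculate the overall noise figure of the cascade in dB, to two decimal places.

3.18 dB

Convert to linear (a loss of L dB is a gain of −L dB): F_i = 10^(NF_i/10), G_i = 10^(G_i,dB/10)
  Stage 1: F_1 = 10^(1.78/10) = 1.507, G_1 = 10^(16.1/10) = 40.74
  Stage 2: F_2 = 10^(8.11/10) = 6.471, G_2 = 10^(−5.79/10) = 0.2636
  Stage 3: F_3 = 10^(7.55/10) = 5.689, G_3 = 10^(12.3/10) = 16.98
Friis cascade:
  F = 1.507 + (6.471 − 1)/40.74 + (5.689 − 1)/10.74 = 2.077
NF = 10 log₁₀(2.077) = 3.18 dB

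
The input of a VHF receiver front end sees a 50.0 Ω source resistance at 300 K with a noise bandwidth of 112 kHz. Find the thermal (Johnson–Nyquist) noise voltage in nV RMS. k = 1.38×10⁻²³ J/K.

305 nV

V_n = √(4kTRB)
4kTRB = 4 × 1.38×10⁻²³ × 300 × 5.00×10¹ × 1.12×10⁵ = 9.27×10⁻¹⁴ V²
V_n = √(9.27×10⁻¹⁴) = 3.05×10⁻⁷ V = 305 nV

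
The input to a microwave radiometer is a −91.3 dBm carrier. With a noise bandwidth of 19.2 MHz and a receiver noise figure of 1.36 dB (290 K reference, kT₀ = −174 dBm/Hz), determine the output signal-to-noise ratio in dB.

Noise floor: N = −174 + 10 log₁₀(B) + NF
10 log₁₀(1.92×10⁷) = 72.83 dB
N = −174 + 72.83 + 1.36 = −99.81 dBm
SNR = P_sig − N = −91.3 − (−99.81) = 8.51 dB → 8.5 dB

8.5 dB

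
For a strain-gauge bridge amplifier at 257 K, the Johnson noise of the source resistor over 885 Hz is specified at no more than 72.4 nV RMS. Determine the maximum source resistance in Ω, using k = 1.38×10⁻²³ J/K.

418 Ω

Johnson–Nyquist: V_n = √(4kTRB) ⇒ R = V_n² / (4kTB)
4kTB = 4 × 1.38×10⁻²³ × 257 × 8.85×10² = 1.26×10⁻¹⁷
R = (7.24×10⁻⁸)² / 1.26×10⁻¹⁷ = 4.18×10² Ω = 418 Ω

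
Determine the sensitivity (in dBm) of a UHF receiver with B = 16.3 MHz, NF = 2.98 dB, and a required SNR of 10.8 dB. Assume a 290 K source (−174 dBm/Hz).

Sensitivity = −174 + 10 log₁₀(B) + NF + SNR_min
= −174 + 72.12 + 2.98 + 10.8
= −88.10 dBm → −88.1 dBm

−88.1 dBm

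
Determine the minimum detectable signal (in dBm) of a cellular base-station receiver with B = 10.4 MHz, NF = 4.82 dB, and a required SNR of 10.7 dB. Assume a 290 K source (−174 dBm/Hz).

−88.3 dBm

Sensitivity = −174 + 10 log₁₀(B) + NF + SNR_min
= −174 + 70.17 + 4.82 + 10.7
= −88.31 dBm → −88.3 dBm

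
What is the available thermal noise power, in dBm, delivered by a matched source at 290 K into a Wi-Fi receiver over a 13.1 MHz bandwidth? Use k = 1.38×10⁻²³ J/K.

P_n = kTB = 1.38×10⁻²³ × 290 × 1.31×10⁷ = 5.24×10⁻¹⁴ W
In dBm: 10 log₁₀(5.24×10⁻¹⁴ / 10⁻³) = −102.8 dBm

−102.8 dBm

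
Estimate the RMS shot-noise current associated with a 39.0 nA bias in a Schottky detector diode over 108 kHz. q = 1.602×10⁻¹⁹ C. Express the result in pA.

36.7 pA

I_n = √(2qI·B)
2qI·B = 2 × 1.602×10⁻¹⁹ × 3.90×10⁻⁸ × 1.08×10⁵ = 1.35×10⁻²¹ A²
I_n = √(1.35×10⁻²¹) = 3.67×10⁻¹¹ A = 36.7 pA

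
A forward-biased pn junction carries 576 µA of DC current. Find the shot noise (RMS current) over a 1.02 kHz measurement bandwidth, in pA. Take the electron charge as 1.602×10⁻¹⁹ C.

I_n = √(2qI·B)
2qI·B = 2 × 1.602×10⁻¹⁹ × 5.76×10⁻⁴ × 1.02×10³ = 1.88×10⁻¹⁹ A²
I_n = √(1.88×10⁻¹⁹) = 4.34×10⁻¹⁰ A = 434 pA

434 pA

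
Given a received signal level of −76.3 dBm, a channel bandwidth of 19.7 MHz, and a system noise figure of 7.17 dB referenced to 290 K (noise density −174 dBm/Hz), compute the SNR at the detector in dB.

17.6 dB

Noise floor: N = −174 + 10 log₁₀(B) + NF
10 log₁₀(1.97×10⁷) = 72.94 dB
N = −174 + 72.94 + 7.17 = −93.89 dBm
SNR = P_sig − N = −76.3 − (−93.89) = 17.59 dB → 17.6 dB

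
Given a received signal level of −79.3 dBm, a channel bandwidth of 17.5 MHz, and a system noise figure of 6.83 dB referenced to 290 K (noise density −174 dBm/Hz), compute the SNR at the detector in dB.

15.4 dB

Noise floor: N = −174 + 10 log₁₀(B) + NF
10 log₁₀(1.75×10⁷) = 72.43 dB
N = −174 + 72.43 + 6.83 = −94.74 dBm
SNR = P_sig − N = −79.3 − (−94.74) = 15.44 dB → 15.4 dB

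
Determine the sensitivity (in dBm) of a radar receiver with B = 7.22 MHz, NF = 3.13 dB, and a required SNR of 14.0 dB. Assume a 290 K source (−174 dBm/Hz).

−88.3 dBm

Sensitivity = −174 + 10 log₁₀(B) + NF + SNR_min
= −174 + 68.59 + 3.13 + 14.0
= −88.28 dBm → −88.3 dBm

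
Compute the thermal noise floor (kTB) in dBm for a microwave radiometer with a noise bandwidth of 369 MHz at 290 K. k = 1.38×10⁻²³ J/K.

−88.3 dBm

P_n = kTB = 1.38×10⁻²³ × 290 × 3.69×10⁸ = 1.48×10⁻¹² W
In dBm: 10 log₁₀(1.48×10⁻¹² / 10⁻³) = −88.3 dBm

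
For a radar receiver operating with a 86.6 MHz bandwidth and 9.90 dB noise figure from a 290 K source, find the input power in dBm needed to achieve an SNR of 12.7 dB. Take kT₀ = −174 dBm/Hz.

Sensitivity = −174 + 10 log₁₀(B) + NF + SNR_min
= −174 + 79.38 + 9.90 + 12.7
= −72.02 dBm → −72.0 dBm

−72.0 dBm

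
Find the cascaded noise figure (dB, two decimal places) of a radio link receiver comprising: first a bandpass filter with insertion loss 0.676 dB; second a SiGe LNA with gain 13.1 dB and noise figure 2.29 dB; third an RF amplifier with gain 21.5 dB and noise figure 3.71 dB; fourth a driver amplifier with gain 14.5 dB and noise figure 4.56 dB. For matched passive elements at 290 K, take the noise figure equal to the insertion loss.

Convert to linear (a loss of L dB is a gain of −L dB): F_i = 10^(NF_i/10), G_i = 10^(G_i,dB/10)
  Stage 1: F_1 = 10^(0.676/10) = 1.168, G_1 = 10^(−0.676/10) = 0.8559
  Stage 2: F_2 = 10^(2.29/10) = 1.694, G_2 = 10^(13.1/10) = 20.42
  Stage 3: F_3 = 10^(3.71/10) = 2.350, G_3 = 10^(21.5/10) = 141.3
  Stage 4: F_4 = 10^(4.56/10) = 2.858, G_4 = 10^(14.5/10) = 28.18
Friis cascade:
  F = 1.168 + (1.694 − 1)/0.8559 + (2.350 − 1)/17.47 + (2.858 − 1)/2468 = 2.058
NF = 10 log₁₀(2.058) = 3.13 dB

3.13 dB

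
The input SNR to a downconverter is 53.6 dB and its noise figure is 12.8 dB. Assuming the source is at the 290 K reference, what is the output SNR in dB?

By definition F = SNR_in/SNR_out, so in dB: SNR_out = SNR_in − NF
SNR_out = 53.6 − 12.8 = 40.8 dB

40.8 dB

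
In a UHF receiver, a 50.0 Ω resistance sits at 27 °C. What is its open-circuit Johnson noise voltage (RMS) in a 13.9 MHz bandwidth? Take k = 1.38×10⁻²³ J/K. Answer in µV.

3.39 µV

T = 27 °C + 273.15 = 300.15 K
V_n = √(4kTRB)
4kTRB = 4 × 1.38×10⁻²³ × 300.15 × 5.00×10¹ × 1.39×10⁷ = 1.15×10⁻¹¹ V²
V_n = √(1.15×10⁻¹¹) = 3.39×10⁻⁶ V = 3.39 µV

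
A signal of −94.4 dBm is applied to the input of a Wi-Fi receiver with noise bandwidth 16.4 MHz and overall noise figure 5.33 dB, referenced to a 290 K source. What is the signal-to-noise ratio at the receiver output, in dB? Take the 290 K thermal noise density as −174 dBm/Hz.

Noise floor: N = −174 + 10 log₁₀(B) + NF
10 log₁₀(1.64×10⁷) = 72.15 dB
N = −174 + 72.15 + 5.33 = −96.52 dBm
SNR = P_sig − N = −94.4 − (−96.52) = 2.12 dB → 2.1 dB

2.1 dB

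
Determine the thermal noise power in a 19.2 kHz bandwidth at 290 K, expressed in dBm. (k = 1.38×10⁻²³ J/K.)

−131.1 dBm

P_n = kTB = 1.38×10⁻²³ × 290 × 1.92×10⁴ = 7.68×10⁻¹⁷ W
In dBm: 10 log₁₀(7.68×10⁻¹⁷ / 10⁻³) = −131.1 dBm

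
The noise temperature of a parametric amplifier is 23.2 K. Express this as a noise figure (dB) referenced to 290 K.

F = 1 + T_e/T₀ = 1 + 23.2/290 = 1.08
NF = 10 log₁₀(1.08) = 0.334 dB

0.334 dB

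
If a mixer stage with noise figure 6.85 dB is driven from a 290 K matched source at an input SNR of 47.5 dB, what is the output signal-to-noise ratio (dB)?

By definition F = SNR_in/SNR_out, so in dB: SNR_out = SNR_in − NF
SNR_out = 47.5 − 6.85 = 40.65 dB

40.65 dB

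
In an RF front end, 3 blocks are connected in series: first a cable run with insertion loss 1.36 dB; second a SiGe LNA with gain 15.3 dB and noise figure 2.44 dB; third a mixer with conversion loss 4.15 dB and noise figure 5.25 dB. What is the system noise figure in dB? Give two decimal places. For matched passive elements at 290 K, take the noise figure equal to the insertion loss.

3.97 dB

Convert to linear (a loss of L dB is a gain of −L dB): F_i = 10^(NF_i/10), G_i = 10^(G_i,dB/10)
  Stage 1: F_1 = 10^(1.36/10) = 1.368, G_1 = 10^(−1.36/10) = 0.7311
  Stage 2: F_2 = 10^(2.44/10) = 1.754, G_2 = 10^(15.3/10) = 33.88
  Stage 3: F_3 = 10^(5.25/10) = 3.350, G_3 = 10^(−4.15/10) = 0.3846
Friis cascade:
  F = 1.368 + (1.754 − 1)/0.7311 + (3.350 − 1)/24.77 = 2.494
NF = 10 log₁₀(2.494) = 3.97 dB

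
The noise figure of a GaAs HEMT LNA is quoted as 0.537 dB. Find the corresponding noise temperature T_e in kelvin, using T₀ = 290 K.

38.2 K

F = 10^(0.537/10) = 1.13162
T_e = (F − 1)·T₀ = (1.13162 − 1) × 290 = 38.2 K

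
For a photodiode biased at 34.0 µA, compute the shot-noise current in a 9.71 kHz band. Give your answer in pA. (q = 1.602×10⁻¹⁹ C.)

325 pA

I_n = √(2qI·B)
2qI·B = 2 × 1.602×10⁻¹⁹ × 3.40×10⁻⁵ × 9.71×10³ = 1.06×10⁻¹⁹ A²
I_n = √(1.06×10⁻¹⁹) = 3.25×10⁻¹⁰ A = 325 pA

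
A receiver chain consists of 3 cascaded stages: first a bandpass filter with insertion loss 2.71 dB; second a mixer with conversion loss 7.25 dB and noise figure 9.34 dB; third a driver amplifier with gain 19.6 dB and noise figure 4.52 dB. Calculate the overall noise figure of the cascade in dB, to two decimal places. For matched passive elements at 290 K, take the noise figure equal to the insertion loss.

Convert to linear (a loss of L dB is a gain of −L dB): F_i = 10^(NF_i/10), G_i = 10^(G_i,dB/10)
  Stage 1: F_1 = 10^(2.71/10) = 1.866, G_1 = 10^(−2.71/10) = 0.5358
  Stage 2: F_2 = 10^(9.34/10) = 8.590, G_2 = 10^(−7.25/10) = 0.1884
  Stage 3: F_3 = 10^(4.52/10) = 2.831, G_3 = 10^(19.6/10) = 91.20
Friis cascade:
  F = 1.866 + (8.590 − 1)/0.5358 + (2.831 − 1)/0.1009 = 34.18
NF = 10 log₁₀(34.18) = 15.34 dB

15.34 dB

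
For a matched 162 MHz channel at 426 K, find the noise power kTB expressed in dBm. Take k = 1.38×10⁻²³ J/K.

P_n = kTB = 1.38×10⁻²³ × 426 × 1.62×10⁸ = 9.52×10⁻¹³ W
In dBm: 10 log₁₀(9.52×10⁻¹³ / 10⁻³) = −90.2 dBm

−90.2 dBm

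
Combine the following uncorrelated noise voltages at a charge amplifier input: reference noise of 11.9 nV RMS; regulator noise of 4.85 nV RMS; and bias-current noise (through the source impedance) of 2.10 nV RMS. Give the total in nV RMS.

13.0 nV

Uncorrelated sources add in power (mean-square): V_tot = √(ΣV_i²)
V_tot = √[(1.19×10⁻⁸)² + (4.85×10⁻⁹)² + (2.10×10⁻⁹)²] = 1.30×10⁻⁸ V = 13.0 nV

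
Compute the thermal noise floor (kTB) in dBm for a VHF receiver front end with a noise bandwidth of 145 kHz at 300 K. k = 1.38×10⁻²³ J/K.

−122.2 dBm

P_n = kTB = 1.38×10⁻²³ × 300 × 1.45×10⁵ = 6.00×10⁻¹⁶ W
In dBm: 10 log₁₀(6.00×10⁻¹⁶ / 10⁻³) = −122.2 dBm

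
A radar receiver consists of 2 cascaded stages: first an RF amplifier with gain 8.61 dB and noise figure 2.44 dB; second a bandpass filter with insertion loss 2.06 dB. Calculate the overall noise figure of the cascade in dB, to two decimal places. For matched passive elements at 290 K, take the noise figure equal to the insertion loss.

2.64 dB

Convert to linear (a loss of L dB is a gain of −L dB): F_i = 10^(NF_i/10), G_i = 10^(G_i,dB/10)
  Stage 1: F_1 = 10^(2.44/10) = 1.754, G_1 = 10^(8.61/10) = 7.261
  Stage 2: F_2 = 10^(2.06/10) = 1.607, G_2 = 10^(−2.06/10) = 0.6223
Friis cascade:
  F = 1.754 + (1.607 − 1)/7.261 = 1.837
NF = 10 log₁₀(1.837) = 2.64 dB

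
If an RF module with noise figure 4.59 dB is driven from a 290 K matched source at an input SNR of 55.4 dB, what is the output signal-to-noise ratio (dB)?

By definition F = SNR_in/SNR_out, so in dB: SNR_out = SNR_in − NF
SNR_out = 55.4 − 4.59 = 50.81 dB

50.81 dB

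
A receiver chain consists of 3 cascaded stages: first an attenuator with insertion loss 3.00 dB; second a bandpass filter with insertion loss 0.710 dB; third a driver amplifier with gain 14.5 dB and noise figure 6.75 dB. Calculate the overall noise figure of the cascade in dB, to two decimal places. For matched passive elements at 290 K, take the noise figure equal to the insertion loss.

Convert to linear (a loss of L dB is a gain of −L dB): F_i = 10^(NF_i/10), G_i = 10^(G_i,dB/10)
  Stage 1: F_1 = 10^(3.00/10) = 1.995, G_1 = 10^(−3.00/10) = 0.5012
  Stage 2: F_2 = 10^(0.710/10) = 1.178, G_2 = 10^(−0.710/10) = 0.8492
  Stage 3: F_3 = 10^(6.75/10) = 4.732, G_3 = 10^(14.5/10) = 28.18
Friis cascade:
  F = 1.995 + (1.178 − 1)/0.5012 + (4.732 − 1)/0.4256 = 11.12
NF = 10 log₁₀(11.12) = 10.46 dB

10.46 dB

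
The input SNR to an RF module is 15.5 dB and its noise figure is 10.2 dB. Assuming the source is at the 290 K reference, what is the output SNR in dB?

5.3 dB

By definition F = SNR_in/SNR_out, so in dB: SNR_out = SNR_in − NF
SNR_out = 15.5 − 10.2 = 5.3 dB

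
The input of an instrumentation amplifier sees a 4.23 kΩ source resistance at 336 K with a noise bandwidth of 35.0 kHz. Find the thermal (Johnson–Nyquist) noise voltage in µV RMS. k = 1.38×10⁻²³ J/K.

1.66 µV

V_n = √(4kTRB)
4kTRB = 4 × 1.38×10⁻²³ × 336 × 4.23×10³ × 3.50×10⁴ = 2.75×10⁻¹² V²
V_n = √(2.75×10⁻¹²) = 1.66×10⁻⁶ V = 1.66 µV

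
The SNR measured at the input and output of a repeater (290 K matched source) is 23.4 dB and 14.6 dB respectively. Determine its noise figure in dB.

8.8 dB

NF (dB) = SNR_in(dB) − SNR_out(dB) when the source is at T₀
NF = 23.4 − 14.6 = 8.8 dB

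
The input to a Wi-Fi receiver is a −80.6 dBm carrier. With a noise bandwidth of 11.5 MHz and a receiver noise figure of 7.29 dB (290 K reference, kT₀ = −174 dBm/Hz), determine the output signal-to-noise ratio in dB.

15.5 dB

Noise floor: N = −174 + 10 log₁₀(B) + NF
10 log₁₀(1.15×10⁷) = 70.61 dB
N = −174 + 70.61 + 7.29 = −96.10 dBm
SNR = P_sig − N = −80.6 − (−96.10) = 15.50 dB → 15.5 dB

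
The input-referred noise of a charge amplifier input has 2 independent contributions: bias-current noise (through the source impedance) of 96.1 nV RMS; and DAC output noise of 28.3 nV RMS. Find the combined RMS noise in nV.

100 nV

Uncorrelated sources add in power (mean-square): V_tot = √(ΣV_i²)
V_tot = √[(9.61×10⁻⁸)² + (2.83×10⁻⁸)²] = 1.00×10⁻⁷ V = 100 nV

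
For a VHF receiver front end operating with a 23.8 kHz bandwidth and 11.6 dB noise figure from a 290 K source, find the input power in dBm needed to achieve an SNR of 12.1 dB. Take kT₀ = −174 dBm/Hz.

−106.5 dBm

Sensitivity = −174 + 10 log₁₀(B) + NF + SNR_min
= −174 + 43.77 + 11.6 + 12.1
= −106.53 dBm → −106.5 dBm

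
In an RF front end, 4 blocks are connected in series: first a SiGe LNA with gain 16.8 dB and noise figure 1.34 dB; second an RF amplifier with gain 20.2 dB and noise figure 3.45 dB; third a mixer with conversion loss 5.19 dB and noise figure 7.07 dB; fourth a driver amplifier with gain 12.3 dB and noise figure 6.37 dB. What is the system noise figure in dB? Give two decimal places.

Convert to linear (a loss of L dB is a gain of −L dB): F_i = 10^(NF_i/10), G_i = 10^(G_i,dB/10)
  Stage 1: F_1 = 10^(1.34/10) = 1.361, G_1 = 10^(16.8/10) = 47.86
  Stage 2: F_2 = 10^(3.45/10) = 2.213, G_2 = 10^(20.2/10) = 104.7
  Stage 3: F_3 = 10^(7.07/10) = 5.093, G_3 = 10^(−5.19/10) = 0.3027
  Stage 4: F_4 = 10^(6.37/10) = 4.335, G_4 = 10^(12.3/10) = 16.98
Friis cascade:
  F = 1.361 + (2.213 − 1)/47.86 + (5.093 − 1)/5012 + (4.335 − 1)/1517 = 1.390
NF = 10 log₁₀(1.390) = 1.43 dB

1.43 dB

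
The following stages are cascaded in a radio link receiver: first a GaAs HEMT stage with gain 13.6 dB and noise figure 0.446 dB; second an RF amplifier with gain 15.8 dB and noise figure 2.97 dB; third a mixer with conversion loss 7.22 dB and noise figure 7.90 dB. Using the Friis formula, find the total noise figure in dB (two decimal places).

0.63 dB

Convert to linear (a loss of L dB is a gain of −L dB): F_i = 10^(NF_i/10), G_i = 10^(G_i,dB/10)
  Stage 1: F_1 = 10^(0.446/10) = 1.108, G_1 = 10^(13.6/10) = 22.91
  Stage 2: F_2 = 10^(2.97/10) = 1.982, G_2 = 10^(15.8/10) = 38.02
  Stage 3: F_3 = 10^(7.90/10) = 6.166, G_3 = 10^(−7.22/10) = 0.1897
Friis cascade:
  F = 1.108 + (1.982 − 1)/22.91 + (6.166 − 1)/871.0 = 1.157
NF = 10 log₁₀(1.157) = 0.63 dB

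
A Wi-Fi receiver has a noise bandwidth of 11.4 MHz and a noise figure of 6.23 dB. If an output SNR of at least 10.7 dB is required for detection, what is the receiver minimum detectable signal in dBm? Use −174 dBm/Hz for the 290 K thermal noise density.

−86.5 dBm

Sensitivity = −174 + 10 log₁₀(B) + NF + SNR_min
= −174 + 70.57 + 6.23 + 10.7
= −86.50 dBm → −86.5 dBm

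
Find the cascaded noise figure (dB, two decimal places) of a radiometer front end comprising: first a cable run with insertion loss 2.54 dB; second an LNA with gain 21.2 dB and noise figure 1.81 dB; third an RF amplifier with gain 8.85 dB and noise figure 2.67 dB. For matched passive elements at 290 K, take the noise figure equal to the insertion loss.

4.37 dB

Convert to linear (a loss of L dB is a gain of −L dB): F_i = 10^(NF_i/10), G_i = 10^(G_i,dB/10)
  Stage 1: F_1 = 10^(2.54/10) = 1.795, G_1 = 10^(−2.54/10) = 0.5572
  Stage 2: F_2 = 10^(1.81/10) = 1.517, G_2 = 10^(21.2/10) = 131.8
  Stage 3: F_3 = 10^(2.67/10) = 1.849, G_3 = 10^(8.85/10) = 7.674
Friis cascade:
  F = 1.795 + (1.517 − 1)/0.5572 + (1.849 − 1)/73.45 = 2.734
NF = 10 log₁₀(2.734) = 4.37 dB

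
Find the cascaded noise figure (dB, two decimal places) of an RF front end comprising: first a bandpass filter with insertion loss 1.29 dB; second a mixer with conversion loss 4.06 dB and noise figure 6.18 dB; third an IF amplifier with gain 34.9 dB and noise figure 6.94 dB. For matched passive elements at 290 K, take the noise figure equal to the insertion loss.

12.81 dB

Convert to linear (a loss of L dB is a gain of −L dB): F_i = 10^(NF_i/10), G_i = 10^(G_i,dB/10)
  Stage 1: F_1 = 10^(1.29/10) = 1.346, G_1 = 10^(−1.29/10) = 0.7430
  Stage 2: F_2 = 10^(6.18/10) = 4.150, G_2 = 10^(−4.06/10) = 0.3926
  Stage 3: F_3 = 10^(6.94/10) = 4.943, G_3 = 10^(34.9/10) = 3090
Friis cascade:
  F = 1.346 + (4.150 − 1)/0.7430 + (4.943 − 1)/0.2917 = 19.10
NF = 10 log₁₀(19.10) = 12.81 dB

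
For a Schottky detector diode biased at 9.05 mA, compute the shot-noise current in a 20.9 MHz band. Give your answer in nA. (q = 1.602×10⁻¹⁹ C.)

246 nA

I_n = √(2qI·B)
2qI·B = 2 × 1.602×10⁻¹⁹ × 9.05×10⁻³ × 2.09×10⁷ = 6.06×10⁻¹⁴ A²
I_n = √(6.06×10⁻¹⁴) = 2.46×10⁻⁷ A = 246 nA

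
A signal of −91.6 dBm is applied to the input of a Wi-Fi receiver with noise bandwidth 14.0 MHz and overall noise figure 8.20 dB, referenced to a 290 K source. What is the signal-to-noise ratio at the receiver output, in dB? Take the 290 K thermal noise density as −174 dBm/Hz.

Noise floor: N = −174 + 10 log₁₀(B) + NF
10 log₁₀(1.40×10⁷) = 71.46 dB
N = −174 + 71.46 + 8.20 = −94.34 dBm
SNR = P_sig − N = −91.6 − (−94.34) = 2.74 dB → 2.7 dB

2.7 dB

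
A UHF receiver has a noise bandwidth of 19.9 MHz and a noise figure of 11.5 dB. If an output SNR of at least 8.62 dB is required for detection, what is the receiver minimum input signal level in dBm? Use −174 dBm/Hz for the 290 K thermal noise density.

Sensitivity = −174 + 10 log₁₀(B) + NF + SNR_min
= −174 + 72.99 + 11.5 + 8.62
= −80.89 dBm → −80.9 dBm

−80.9 dBm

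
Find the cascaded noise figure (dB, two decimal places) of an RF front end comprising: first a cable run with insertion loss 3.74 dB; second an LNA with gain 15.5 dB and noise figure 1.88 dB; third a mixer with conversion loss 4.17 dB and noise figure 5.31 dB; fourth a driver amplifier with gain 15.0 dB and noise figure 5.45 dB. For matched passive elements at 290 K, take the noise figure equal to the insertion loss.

6.28 dB

Convert to linear (a loss of L dB is a gain of −L dB): F_i = 10^(NF_i/10), G_i = 10^(G_i,dB/10)
  Stage 1: F_1 = 10^(3.74/10) = 2.366, G_1 = 10^(−3.74/10) = 0.4227
  Stage 2: F_2 = 10^(1.88/10) = 1.542, G_2 = 10^(15.5/10) = 35.48
  Stage 3: F_3 = 10^(5.31/10) = 3.396, G_3 = 10^(−4.17/10) = 0.3828
  Stage 4: F_4 = 10^(5.45/10) = 3.508, G_4 = 10^(15.0/10) = 31.62
Friis cascade:
  F = 2.366 + (1.542 − 1)/0.4227 + (3.396 − 1)/15.00 + (3.508 − 1)/5.741 = 4.244
NF = 10 log₁₀(4.244) = 6.28 dB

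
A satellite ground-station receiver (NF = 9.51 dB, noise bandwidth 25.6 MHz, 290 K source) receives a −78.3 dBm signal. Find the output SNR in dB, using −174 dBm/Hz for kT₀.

12.1 dB

Noise floor: N = −174 + 10 log₁₀(B) + NF
10 log₁₀(2.56×10⁷) = 74.08 dB
N = −174 + 74.08 + 9.51 = −90.41 dBm
SNR = P_sig − N = −78.3 − (−90.41) = 12.11 dB → 12.1 dB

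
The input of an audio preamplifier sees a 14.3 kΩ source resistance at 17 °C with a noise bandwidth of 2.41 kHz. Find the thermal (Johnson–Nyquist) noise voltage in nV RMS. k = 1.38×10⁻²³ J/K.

743 nV

T = 17 °C + 273.15 = 290.15 K
V_n = √(4kTRB)
4kTRB = 4 × 1.38×10⁻²³ × 290.15 × 1.43×10⁴ × 2.41×10³ = 5.52×10⁻¹³ V²
V_n = √(5.52×10⁻¹³) = 7.43×10⁻⁷ V = 743 nV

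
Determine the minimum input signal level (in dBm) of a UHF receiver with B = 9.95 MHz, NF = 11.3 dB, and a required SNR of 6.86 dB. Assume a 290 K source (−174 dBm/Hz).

−85.9 dBm

Sensitivity = −174 + 10 log₁₀(B) + NF + SNR_min
= −174 + 69.98 + 11.3 + 6.86
= −85.86 dBm → −85.9 dBm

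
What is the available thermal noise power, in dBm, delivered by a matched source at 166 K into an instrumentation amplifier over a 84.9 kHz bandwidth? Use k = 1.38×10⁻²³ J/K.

P_n = kTB = 1.38×10⁻²³ × 166 × 8.49×10⁴ = 1.94×10⁻¹⁶ W
In dBm: 10 log₁₀(1.94×10⁻¹⁶ / 10⁻³) = −127.1 dBm

−127.1 dBm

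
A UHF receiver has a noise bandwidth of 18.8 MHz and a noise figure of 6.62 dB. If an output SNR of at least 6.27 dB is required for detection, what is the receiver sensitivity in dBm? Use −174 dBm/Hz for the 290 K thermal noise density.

−88.4 dBm

Sensitivity = −174 + 10 log₁₀(B) + NF + SNR_min
= −174 + 72.74 + 6.62 + 6.27
= −88.37 dBm → −88.4 dBm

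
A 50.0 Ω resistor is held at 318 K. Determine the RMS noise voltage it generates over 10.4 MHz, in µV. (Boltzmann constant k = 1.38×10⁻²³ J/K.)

V_n = √(4kTRB)
4kTRB = 4 × 1.38×10⁻²³ × 318 × 5.00×10¹ × 1.04×10⁷ = 9.13×10⁻¹² V²
V_n = √(9.13×10⁻¹²) = 3.02×10⁻⁶ V = 3.02 µV

3.02 µV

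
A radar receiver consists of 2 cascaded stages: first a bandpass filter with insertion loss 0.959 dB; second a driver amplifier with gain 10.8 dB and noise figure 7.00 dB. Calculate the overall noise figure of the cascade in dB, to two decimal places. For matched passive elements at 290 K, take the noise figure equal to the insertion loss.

7.96 dB

Convert to linear (a loss of L dB is a gain of −L dB): F_i = 10^(NF_i/10), G_i = 10^(G_i,dB/10)
  Stage 1: F_1 = 10^(0.959/10) = 1.247, G_1 = 10^(−0.959/10) = 0.8019
  Stage 2: F_2 = 10^(7.00/10) = 5.012, G_2 = 10^(10.8/10) = 12.02
Friis cascade:
  F = 1.247 + (5.012 − 1)/0.8019 = 6.250
NF = 10 log₁₀(6.250) = 7.96 dB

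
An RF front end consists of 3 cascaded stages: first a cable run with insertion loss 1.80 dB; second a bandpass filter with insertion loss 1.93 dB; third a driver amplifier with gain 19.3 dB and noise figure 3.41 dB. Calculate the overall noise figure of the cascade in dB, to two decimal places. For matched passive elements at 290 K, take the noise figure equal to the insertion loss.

7.14 dB

Convert to linear (a loss of L dB is a gain of −L dB): F_i = 10^(NF_i/10), G_i = 10^(G_i,dB/10)
  Stage 1: F_1 = 10^(1.80/10) = 1.514, G_1 = 10^(−1.80/10) = 0.6607
  Stage 2: F_2 = 10^(1.93/10) = 1.560, G_2 = 10^(−1.93/10) = 0.6412
  Stage 3: F_3 = 10^(3.41/10) = 2.193, G_3 = 10^(19.3/10) = 85.11
Friis cascade:
  F = 1.514 + (1.560 − 1)/0.6607 + (2.193 − 1)/0.4236 = 5.176
NF = 10 log₁₀(5.176) = 7.14 dB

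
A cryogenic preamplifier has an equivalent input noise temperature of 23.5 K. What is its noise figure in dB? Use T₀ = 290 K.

0.338 dB

F = 1 + T_e/T₀ = 1 + 23.5/290 = 1.08103
NF = 10 log₁₀(1.08103) = 0.338 dB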